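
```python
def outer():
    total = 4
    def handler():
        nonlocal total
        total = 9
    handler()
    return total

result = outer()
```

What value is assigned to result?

Step 1: outer() sets total = 4.
Step 2: handler() uses nonlocal to reassign total = 9.
Step 3: result = 9

The answer is 9.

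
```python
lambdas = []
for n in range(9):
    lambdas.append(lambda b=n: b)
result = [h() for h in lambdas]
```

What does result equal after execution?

Step 1: Default arg b=n captures n at each iteration.
Step 2: Each lambda has its own default: 0, 1, ..., 8.
Step 3: result = [0, 1, 2, 3, 4, 5, 6, 7, 8]

The answer is [0, 1, 2, 3, 4, 5, 6, 7, 8].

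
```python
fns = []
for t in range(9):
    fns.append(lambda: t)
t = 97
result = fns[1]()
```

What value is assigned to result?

Step 1: Lambdas capture the variable t by reference, not by value.
Step 2: After the loop, t is reassigned to 97.
Step 3: fns[1]() looks up the current t = 97. result = 97

The answer is 97.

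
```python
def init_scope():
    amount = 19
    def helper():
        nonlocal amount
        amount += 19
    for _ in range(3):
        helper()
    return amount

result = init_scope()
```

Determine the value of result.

Step 1: amount = 19.
Step 2: helper() is called 3 times in a loop, each adding 19 via nonlocal.
Step 3: amount = 19 + 19 * 3 = 76

The answer is 76.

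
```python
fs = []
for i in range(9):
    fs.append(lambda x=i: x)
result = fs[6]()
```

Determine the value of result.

Step 1: Default argument x=i captures i's value at each iteration.
Step 2: fs[6] captured x = 6 when i was 6.
Step 3: result = 6

The answer is 6.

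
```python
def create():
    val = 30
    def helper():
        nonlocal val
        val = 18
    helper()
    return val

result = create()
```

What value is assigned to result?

Step 1: create() sets val = 30.
Step 2: helper() uses nonlocal to reassign val = 18.
Step 3: result = 18

The answer is 18.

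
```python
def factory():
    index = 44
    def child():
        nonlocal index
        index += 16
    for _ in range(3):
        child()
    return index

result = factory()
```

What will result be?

Step 1: index = 44.
Step 2: child() is called 3 times in a loop, each adding 16 via nonlocal.
Step 3: index = 44 + 16 * 3 = 92

The answer is 92.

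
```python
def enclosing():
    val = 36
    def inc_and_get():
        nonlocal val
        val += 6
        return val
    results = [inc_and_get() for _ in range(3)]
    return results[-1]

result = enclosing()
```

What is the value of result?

Step 1: val = 36.
Step 2: Three calls to inc_and_get(), each adding 6.
Step 3: Last value = 36 + 6 * 3 = 54

The answer is 54.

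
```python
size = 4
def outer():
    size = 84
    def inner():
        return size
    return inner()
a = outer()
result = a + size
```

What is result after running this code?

Step 1: outer() has local size = 84. inner() reads from enclosing.
Step 2: outer() returns 84. Global size = 4 unchanged.
Step 3: result = 84 + 4 = 88

The answer is 88.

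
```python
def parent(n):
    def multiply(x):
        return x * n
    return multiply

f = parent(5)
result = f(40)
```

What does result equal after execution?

Step 1: parent(5) returns multiply closure with n = 5.
Step 2: f(40) computes 40 * 5 = 200.
Step 3: result = 200

The answer is 200.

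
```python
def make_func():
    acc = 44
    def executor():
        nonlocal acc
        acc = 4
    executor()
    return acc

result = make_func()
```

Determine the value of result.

Step 1: make_func() sets acc = 44.
Step 2: executor() uses nonlocal to reassign acc = 4.
Step 3: result = 4

The answer is 4.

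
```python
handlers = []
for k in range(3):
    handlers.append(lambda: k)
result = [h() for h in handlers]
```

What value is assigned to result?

Step 1: All 3 lambdas share the same variable k.
Step 2: After the loop, k = 2.
Step 3: Each call returns 2. result = [2, 2, 2]

The answer is [2, 2, 2].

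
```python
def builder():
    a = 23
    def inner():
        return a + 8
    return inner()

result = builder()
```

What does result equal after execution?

Step 1: builder() defines a = 23.
Step 2: inner() reads a = 23 from enclosing scope, returns 23 + 8 = 31.
Step 3: result = 31

The answer is 31.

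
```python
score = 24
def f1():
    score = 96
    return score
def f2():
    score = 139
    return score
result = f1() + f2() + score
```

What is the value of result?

Step 1: Each function shadows global score with its own local.
Step 2: f1() returns 96, f2() returns 139.
Step 3: Global score = 24 is unchanged. result = 96 + 139 + 24 = 259

The answer is 259.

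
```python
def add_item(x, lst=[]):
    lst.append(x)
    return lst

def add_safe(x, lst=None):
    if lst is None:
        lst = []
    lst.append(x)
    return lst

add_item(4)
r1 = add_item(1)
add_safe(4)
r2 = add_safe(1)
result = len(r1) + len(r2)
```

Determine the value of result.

Step 1: add_item shares mutable default: after 2 calls, lst = [4, 1], len = 2.
Step 2: add_safe creates fresh list each time: r2 = [1], len = 1.
Step 3: result = 2 + 1 = 3

The answer is 3.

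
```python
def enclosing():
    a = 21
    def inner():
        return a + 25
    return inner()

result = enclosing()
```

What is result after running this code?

Step 1: enclosing() defines a = 21.
Step 2: inner() reads a = 21 from enclosing scope, returns 21 + 25 = 46.
Step 3: result = 46

The answer is 46.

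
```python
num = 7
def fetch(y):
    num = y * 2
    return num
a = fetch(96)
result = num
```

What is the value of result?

Step 1: Global num = 7.
Step 2: fetch(96) creates local num = 96 * 2 = 192.
Step 3: Global num unchanged because no global keyword. result = 7

The answer is 7.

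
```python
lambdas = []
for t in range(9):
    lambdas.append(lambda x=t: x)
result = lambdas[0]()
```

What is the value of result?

Step 1: Default argument x=t captures t's value at each iteration.
Step 2: lambdas[0] captured x = 0 when t was 0.
Step 3: result = 0

The answer is 0.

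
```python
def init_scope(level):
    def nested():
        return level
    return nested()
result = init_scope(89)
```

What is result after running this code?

Step 1: init_scope(89) binds parameter level = 89.
Step 2: nested() looks up level in enclosing scope and finds the parameter level = 89.
Step 3: result = 89

The answer is 89.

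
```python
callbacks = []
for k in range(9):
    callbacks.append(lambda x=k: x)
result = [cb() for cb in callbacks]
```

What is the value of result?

Step 1: Default arg x=k captures k at each iteration.
Step 2: Each lambda has its own default: 0, 1, ..., 8.
Step 3: result = [0, 1, 2, 3, 4, 5, 6, 7, 8]

The answer is [0, 1, 2, 3, 4, 5, 6, 7, 8].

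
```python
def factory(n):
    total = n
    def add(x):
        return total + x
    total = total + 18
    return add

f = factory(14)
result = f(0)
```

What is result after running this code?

Step 1: factory(14) sets total = 14, then total = 14 + 18 = 32.
Step 2: Closures capture by reference, so add sees total = 32.
Step 3: f(0) returns 32 + 0 = 32

The answer is 32.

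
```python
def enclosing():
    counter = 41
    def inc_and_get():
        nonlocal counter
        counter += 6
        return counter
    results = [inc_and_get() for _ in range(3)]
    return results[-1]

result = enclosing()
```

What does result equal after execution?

Step 1: counter = 41.
Step 2: Three calls to inc_and_get(), each adding 6.
Step 3: Last value = 41 + 6 * 3 = 59

The answer is 59.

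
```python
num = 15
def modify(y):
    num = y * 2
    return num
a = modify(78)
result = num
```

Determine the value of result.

Step 1: Global num = 15.
Step 2: modify(78) creates local num = 78 * 2 = 156.
Step 3: Global num unchanged because no global keyword. result = 15

The answer is 15.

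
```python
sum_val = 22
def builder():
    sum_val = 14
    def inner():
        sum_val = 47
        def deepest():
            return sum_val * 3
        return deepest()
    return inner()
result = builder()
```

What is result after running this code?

Step 1: deepest() looks up sum_val through LEGB: not local, finds sum_val = 47 in enclosing inner().
Step 2: Returns 47 * 3 = 141.
Step 3: result = 141

The answer is 141.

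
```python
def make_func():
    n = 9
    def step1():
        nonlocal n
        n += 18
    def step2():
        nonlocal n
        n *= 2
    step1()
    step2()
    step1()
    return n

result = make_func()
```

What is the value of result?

Step 1: n = 9.
Step 2: step1(): n = 9 + 18 = 27.
Step 3: step2(): n = 27 * 2 = 54.
Step 4: step1(): n = 54 + 18 = 72. result = 72

The answer is 72.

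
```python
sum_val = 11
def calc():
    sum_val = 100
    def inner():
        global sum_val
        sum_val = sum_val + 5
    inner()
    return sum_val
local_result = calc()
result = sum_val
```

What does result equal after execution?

Step 1: Global sum_val = 11. calc() creates local sum_val = 100.
Step 2: inner() declares global sum_val and adds 5: global sum_val = 11 + 5 = 16.
Step 3: calc() returns its local sum_val = 100 (unaffected by inner).
Step 4: result = global sum_val = 16

The answer is 16.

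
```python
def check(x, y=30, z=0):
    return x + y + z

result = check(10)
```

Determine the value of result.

Step 1: check(10) uses defaults y = 30, z = 0.
Step 2: Returns 10 + 30 + 0 = 40.
Step 3: result = 40

The answer is 40.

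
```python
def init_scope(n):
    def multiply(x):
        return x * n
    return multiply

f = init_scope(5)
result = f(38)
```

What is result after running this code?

Step 1: init_scope(5) returns multiply closure with n = 5.
Step 2: f(38) computes 38 * 5 = 190.
Step 3: result = 190

The answer is 190.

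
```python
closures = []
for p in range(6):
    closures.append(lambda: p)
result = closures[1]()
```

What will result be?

Step 1: The loop creates 6 lambdas, all referencing the same variable p.
Step 2: After the loop, p = 5 (final value).
Step 3: closures[1]() looks up p at call time and finds 5. This is the late binding gotcha. result = 5

The answer is 5.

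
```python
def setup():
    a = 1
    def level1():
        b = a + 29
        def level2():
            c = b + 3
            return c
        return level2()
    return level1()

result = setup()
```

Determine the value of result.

Step 1: a = 1. b = a + 29 = 30.
Step 2: c = b + 3 = 30 + 3 = 33.
Step 3: result = 33

The answer is 33.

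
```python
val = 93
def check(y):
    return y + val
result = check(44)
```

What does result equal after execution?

Step 1: val = 93 is defined globally.
Step 2: check(44) uses parameter y = 44 and looks up val from global scope = 93.
Step 3: result = 44 + 93 = 137

The answer is 137.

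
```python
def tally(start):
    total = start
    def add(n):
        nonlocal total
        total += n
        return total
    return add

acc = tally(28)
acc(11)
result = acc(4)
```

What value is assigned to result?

Step 1: tally(28) creates closure with total = 28.
Step 2: First acc(11): total = 28 + 11 = 39.
Step 3: Second acc(4): total = 39 + 4 = 43. result = 43

The answer is 43.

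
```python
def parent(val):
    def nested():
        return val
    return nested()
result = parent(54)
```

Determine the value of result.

Step 1: parent(54) binds parameter val = 54.
Step 2: nested() looks up val in enclosing scope and finds the parameter val = 54.
Step 3: result = 54

The answer is 54.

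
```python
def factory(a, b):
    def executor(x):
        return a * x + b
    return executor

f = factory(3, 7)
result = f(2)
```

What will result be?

Step 1: factory(3, 7) captures a = 3, b = 7.
Step 2: f(2) computes 3 * 2 + 7 = 13.
Step 3: result = 13

The answer is 13.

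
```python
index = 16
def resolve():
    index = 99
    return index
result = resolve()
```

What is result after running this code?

Step 1: Global index = 16.
Step 2: resolve() creates local index = 99, shadowing the global.
Step 3: Returns local index = 99. result = 99

The answer is 99.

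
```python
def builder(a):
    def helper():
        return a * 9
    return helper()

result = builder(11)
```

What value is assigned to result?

Step 1: builder(11) binds parameter a = 11.
Step 2: helper() accesses a = 11 from enclosing scope.
Step 3: result = 11 * 9 = 99

The answer is 99.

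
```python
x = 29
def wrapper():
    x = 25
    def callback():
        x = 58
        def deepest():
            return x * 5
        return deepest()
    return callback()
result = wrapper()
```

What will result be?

Step 1: deepest() looks up x through LEGB: not local, finds x = 58 in enclosing callback().
Step 2: Returns 58 * 5 = 290.
Step 3: result = 290

The answer is 290.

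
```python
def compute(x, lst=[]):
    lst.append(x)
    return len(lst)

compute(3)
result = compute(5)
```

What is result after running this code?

Step 1: Mutable default list persists between calls.
Step 2: First call: lst = [3], len = 1. Second call: lst = [3, 5], len = 2.
Step 3: result = 2

The answer is 2.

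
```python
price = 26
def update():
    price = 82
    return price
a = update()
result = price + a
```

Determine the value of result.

Step 1: Global price = 26. update() returns local price = 82.
Step 2: a = 82. Global price still = 26.
Step 3: result = 26 + 82 = 108

The answer is 108.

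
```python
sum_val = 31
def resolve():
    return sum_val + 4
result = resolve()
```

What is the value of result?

Step 1: sum_val = 31 is defined globally.
Step 2: resolve() looks up sum_val from global scope = 31, then computes 31 + 4 = 35.
Step 3: result = 35

The answer is 35.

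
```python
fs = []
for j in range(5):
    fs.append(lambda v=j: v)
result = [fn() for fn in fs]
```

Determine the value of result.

Step 1: Default arg v=j captures j at each iteration.
Step 2: Each lambda has its own default: 0, 1, ..., 4.
Step 3: result = [0, 1, 2, 3, 4]

The answer is [0, 1, 2, 3, 4].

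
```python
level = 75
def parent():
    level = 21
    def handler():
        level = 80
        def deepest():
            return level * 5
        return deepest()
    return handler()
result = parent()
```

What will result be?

Step 1: deepest() looks up level through LEGB: not local, finds level = 80 in enclosing handler().
Step 2: Returns 80 * 5 = 400.
Step 3: result = 400

The answer is 400.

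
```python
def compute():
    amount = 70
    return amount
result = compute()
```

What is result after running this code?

Step 1: compute() defines amount = 70 in its local scope.
Step 2: return amount finds the local variable amount = 70.
Step 3: result = 70

The answer is 70.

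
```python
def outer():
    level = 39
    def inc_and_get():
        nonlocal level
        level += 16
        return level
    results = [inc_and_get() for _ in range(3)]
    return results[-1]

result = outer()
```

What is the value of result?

Step 1: level = 39.
Step 2: Three calls to inc_and_get(), each adding 16.
Step 3: Last value = 39 + 16 * 3 = 87

The answer is 87.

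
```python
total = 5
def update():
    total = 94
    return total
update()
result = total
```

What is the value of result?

Step 1: Global total = 5.
Step 2: update() creates local total = 94 (shadow, not modification).
Step 3: After update() returns, global total is unchanged. result = 5

The answer is 5.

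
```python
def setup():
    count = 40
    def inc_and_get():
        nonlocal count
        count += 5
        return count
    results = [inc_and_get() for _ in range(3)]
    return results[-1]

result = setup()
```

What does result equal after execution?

Step 1: count = 40.
Step 2: Three calls to inc_and_get(), each adding 5.
Step 3: Last value = 40 + 5 * 3 = 55

The answer is 55.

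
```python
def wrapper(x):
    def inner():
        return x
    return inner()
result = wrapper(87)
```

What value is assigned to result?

Step 1: wrapper(87) binds parameter x = 87.
Step 2: inner() looks up x in enclosing scope and finds the parameter x = 87.
Step 3: result = 87

The answer is 87.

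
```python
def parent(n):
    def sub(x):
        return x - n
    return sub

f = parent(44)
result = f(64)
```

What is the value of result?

Step 1: parent(44) creates a closure capturing n = 44.
Step 2: f(64) computes 64 - 44 = 20.
Step 3: result = 20

The answer is 20.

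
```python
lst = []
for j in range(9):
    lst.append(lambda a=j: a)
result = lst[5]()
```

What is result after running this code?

Step 1: Default argument a=j captures j's value at each iteration.
Step 2: lst[5] captured a = 5 when j was 5.
Step 3: result = 5

The answer is 5.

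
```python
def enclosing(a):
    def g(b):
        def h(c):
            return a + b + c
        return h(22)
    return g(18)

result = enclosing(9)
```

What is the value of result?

Step 1: a = 9, b = 18, c = 22 across three nested scopes.
Step 2: h() accesses all three via LEGB rule.
Step 3: result = 9 + 18 + 22 = 49

The answer is 49.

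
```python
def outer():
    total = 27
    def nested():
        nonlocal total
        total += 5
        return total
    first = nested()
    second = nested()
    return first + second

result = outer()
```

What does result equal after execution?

Step 1: total starts at 27.
Step 2: First call: total = 27 + 5 = 32, returns 32.
Step 3: Second call: total = 32 + 5 = 37, returns 37.
Step 4: result = 32 + 37 = 69

The answer is 69.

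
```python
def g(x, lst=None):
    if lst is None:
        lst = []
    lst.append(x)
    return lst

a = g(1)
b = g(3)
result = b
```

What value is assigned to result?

Step 1: None default with guard creates a NEW list each call.
Step 2: a = [1] (fresh list). b = [3] (another fresh list).
Step 3: result = [3] (this is the fix for mutable default)

The answer is [3].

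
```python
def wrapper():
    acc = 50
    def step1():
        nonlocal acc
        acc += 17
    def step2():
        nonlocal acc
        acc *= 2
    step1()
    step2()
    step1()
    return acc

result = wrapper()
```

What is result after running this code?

Step 1: acc = 50.
Step 2: step1(): acc = 50 + 17 = 67.
Step 3: step2(): acc = 67 * 2 = 134.
Step 4: step1(): acc = 134 + 17 = 151. result = 151

The answer is 151.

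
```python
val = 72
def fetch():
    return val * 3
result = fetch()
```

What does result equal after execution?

Step 1: val = 72 is defined globally.
Step 2: fetch() looks up val from global scope = 72, then computes 72 * 3 = 216.
Step 3: result = 216

The answer is 216.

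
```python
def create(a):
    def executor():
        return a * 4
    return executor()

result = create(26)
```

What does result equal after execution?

Step 1: create(26) binds parameter a = 26.
Step 2: executor() accesses a = 26 from enclosing scope.
Step 3: result = 26 * 4 = 104

The answer is 104.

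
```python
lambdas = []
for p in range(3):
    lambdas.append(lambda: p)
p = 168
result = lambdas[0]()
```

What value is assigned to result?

Step 1: Lambdas capture the variable p by reference, not by value.
Step 2: After the loop, p is reassigned to 168.
Step 3: lambdas[0]() looks up the current p = 168. result = 168

The answer is 168.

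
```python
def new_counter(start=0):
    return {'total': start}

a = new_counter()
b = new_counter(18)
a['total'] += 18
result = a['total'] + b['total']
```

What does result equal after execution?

Step 1: new_counter() returns a new dict each call (immutable default 0).
Step 2: a = {'total': 0}, b = {'total': 18}.
Step 3: a['total'] += 18 = 18. result = 18 + 18 = 36

The answer is 36.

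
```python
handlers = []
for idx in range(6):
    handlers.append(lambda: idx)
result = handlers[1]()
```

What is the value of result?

Step 1: The loop creates 6 lambdas, all referencing the same variable idx.
Step 2: After the loop, idx = 5 (final value).
Step 3: handlers[1]() looks up idx at call time and finds 5. This is the late binding gotcha. result = 5

The answer is 5.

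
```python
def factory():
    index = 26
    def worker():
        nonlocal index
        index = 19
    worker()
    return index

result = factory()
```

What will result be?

Step 1: factory() sets index = 26.
Step 2: worker() uses nonlocal to reassign index = 19.
Step 3: result = 19

The answer is 19.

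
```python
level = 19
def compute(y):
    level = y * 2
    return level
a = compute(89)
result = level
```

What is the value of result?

Step 1: Global level = 19.
Step 2: compute(89) creates local level = 89 * 2 = 178.
Step 3: Global level unchanged because no global keyword. result = 19

The answer is 19.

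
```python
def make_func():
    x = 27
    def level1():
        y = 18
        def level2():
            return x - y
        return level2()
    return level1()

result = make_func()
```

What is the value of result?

Step 1: x = 27 in make_func. y = 18 in level1.
Step 2: level2() reads x = 27 and y = 18 from enclosing scopes.
Step 3: result = 27 - 18 = 9

The answer is 9.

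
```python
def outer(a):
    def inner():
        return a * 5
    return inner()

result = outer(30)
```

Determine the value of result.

Step 1: outer(30) binds parameter a = 30.
Step 2: inner() accesses a = 30 from enclosing scope.
Step 3: result = 30 * 5 = 150

The answer is 150.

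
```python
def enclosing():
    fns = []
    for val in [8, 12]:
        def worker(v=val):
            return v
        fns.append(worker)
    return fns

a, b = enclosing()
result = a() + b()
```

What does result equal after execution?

Step 1: Default argument v=val captures val at each iteration.
Step 2: a() returns 8 (captured at first iteration), b() returns 12 (captured at second).
Step 3: result = 8 + 12 = 20

The answer is 20.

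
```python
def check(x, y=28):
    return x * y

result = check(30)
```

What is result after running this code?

Step 1: check(30) uses default y = 28.
Step 2: Returns 30 * 28 = 840.
Step 3: result = 840

The answer is 840.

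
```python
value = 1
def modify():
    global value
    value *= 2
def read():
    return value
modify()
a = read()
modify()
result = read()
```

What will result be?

Step 1: value = 1.
Step 2: First modify(): value = 1 * 2 = 2.
Step 3: Second modify(): value = 2 * 2 = 4.
Step 4: read() returns 4

The answer is 4.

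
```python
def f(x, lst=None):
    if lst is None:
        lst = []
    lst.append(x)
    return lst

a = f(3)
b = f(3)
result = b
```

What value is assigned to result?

Step 1: None default with guard creates a NEW list each call.
Step 2: a = [3] (fresh list). b = [3] (another fresh list).
Step 3: result = [3] (this is the fix for mutable default)

The answer is [3].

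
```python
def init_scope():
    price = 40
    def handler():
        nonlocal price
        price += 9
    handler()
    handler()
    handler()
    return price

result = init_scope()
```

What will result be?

Step 1: price starts at 40.
Step 2: handler() is called 3 times, each adding 9.
Step 3: price = 40 + 9 * 3 = 67

The answer is 67.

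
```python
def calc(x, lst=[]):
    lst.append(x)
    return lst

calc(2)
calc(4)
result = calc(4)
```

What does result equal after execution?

Step 1: Mutable default argument gotcha! The list [] is created once.
Step 2: Each call appends to the SAME list: [2], [2, 4], [2, 4, 4].
Step 3: result = [2, 4, 4]

The answer is [2, 4, 4].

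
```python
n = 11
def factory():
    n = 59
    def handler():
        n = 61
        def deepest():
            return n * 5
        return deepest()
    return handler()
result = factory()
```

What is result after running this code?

Step 1: deepest() looks up n through LEGB: not local, finds n = 61 in enclosing handler().
Step 2: Returns 61 * 5 = 305.
Step 3: result = 305

The answer is 305.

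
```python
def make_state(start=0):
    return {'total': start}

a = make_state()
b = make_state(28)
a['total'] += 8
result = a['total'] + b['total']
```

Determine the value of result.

Step 1: make_state() returns a new dict each call (immutable default 0).
Step 2: a = {'total': 0}, b = {'total': 28}.
Step 3: a['total'] += 8 = 8. result = 8 + 28 = 36

The answer is 36.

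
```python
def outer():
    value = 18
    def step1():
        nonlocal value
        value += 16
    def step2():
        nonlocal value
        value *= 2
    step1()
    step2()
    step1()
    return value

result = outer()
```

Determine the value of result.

Step 1: value = 18.
Step 2: step1(): value = 18 + 16 = 34.
Step 3: step2(): value = 34 * 2 = 68.
Step 4: step1(): value = 68 + 16 = 84. result = 84

The answer is 84.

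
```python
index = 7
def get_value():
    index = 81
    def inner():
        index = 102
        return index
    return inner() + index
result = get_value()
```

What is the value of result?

Step 1: get_value() has local index = 81. inner() has local index = 102.
Step 2: inner() returns its local index = 102.
Step 3: get_value() returns 102 + its own index (81) = 183

The answer is 183.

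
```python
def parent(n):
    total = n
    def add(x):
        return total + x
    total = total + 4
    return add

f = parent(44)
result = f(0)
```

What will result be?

Step 1: parent(44) sets total = 44, then total = 44 + 4 = 48.
Step 2: Closures capture by reference, so add sees total = 48.
Step 3: f(0) returns 48 + 0 = 48

The answer is 48.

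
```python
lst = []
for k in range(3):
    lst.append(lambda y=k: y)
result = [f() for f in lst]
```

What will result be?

Step 1: Default arg y=k captures k at each iteration.
Step 2: Each lambda has its own default: 0, 1, ..., 2.
Step 3: result = [0, 1, 2]

The answer is [0, 1, 2].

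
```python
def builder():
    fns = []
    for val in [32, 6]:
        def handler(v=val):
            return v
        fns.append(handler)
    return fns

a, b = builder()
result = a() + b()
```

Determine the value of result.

Step 1: Default argument v=val captures val at each iteration.
Step 2: a() returns 32 (captured at first iteration), b() returns 6 (captured at second).
Step 3: result = 32 + 6 = 38

The answer is 38.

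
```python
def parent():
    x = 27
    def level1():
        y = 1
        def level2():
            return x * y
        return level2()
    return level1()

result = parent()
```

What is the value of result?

Step 1: x = 27 in parent. y = 1 in level1.
Step 2: level2() reads x = 27 and y = 1 from enclosing scopes.
Step 3: result = 27 * 1 = 27

The answer is 27.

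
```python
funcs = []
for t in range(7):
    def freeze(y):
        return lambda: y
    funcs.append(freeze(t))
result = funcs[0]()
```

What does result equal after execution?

Step 1: freeze(t) creates a new scope capturing y = t at call time.
Step 2: funcs[0] = freeze(0), so its lambda captures y = 0.
Step 3: result = 0 (closure factory fixes late binding)

The answer is 0.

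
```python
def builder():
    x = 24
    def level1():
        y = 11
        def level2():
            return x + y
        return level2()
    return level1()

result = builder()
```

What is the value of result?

Step 1: x = 24 in builder. y = 11 in level1.
Step 2: level2() reads x = 24 and y = 11 from enclosing scopes.
Step 3: result = 24 + 11 = 35

The answer is 35.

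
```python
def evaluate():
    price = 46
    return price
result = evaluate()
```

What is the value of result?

Step 1: evaluate() defines price = 46 in its local scope.
Step 2: return price finds the local variable price = 46.
Step 3: result = 46

The answer is 46.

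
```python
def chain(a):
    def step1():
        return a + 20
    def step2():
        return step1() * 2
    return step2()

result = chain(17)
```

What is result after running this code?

Step 1: chain(17) captures a = 17.
Step 2: step2() calls step1() which returns 17 + 20 = 37.
Step 3: step2() returns 37 * 2 = 74

The answer is 74.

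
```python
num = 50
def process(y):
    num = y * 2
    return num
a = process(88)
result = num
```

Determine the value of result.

Step 1: Global num = 50.
Step 2: process(88) creates local num = 88 * 2 = 176.
Step 3: Global num unchanged because no global keyword. result = 50

The answer is 50.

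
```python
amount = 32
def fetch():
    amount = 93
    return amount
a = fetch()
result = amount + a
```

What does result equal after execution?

Step 1: Global amount = 32. fetch() returns local amount = 93.
Step 2: a = 93. Global amount still = 32.
Step 3: result = 32 + 93 = 125

The answer is 125.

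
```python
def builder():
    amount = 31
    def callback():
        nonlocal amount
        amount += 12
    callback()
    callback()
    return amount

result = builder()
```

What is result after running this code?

Step 1: amount starts at 31.
Step 2: callback() is called 2 times, each adding 12.
Step 3: amount = 31 + 12 * 2 = 55

The answer is 55.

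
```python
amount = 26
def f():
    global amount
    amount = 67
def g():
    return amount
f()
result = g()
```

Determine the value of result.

Step 1: amount = 26.
Step 2: f() sets global amount = 67.
Step 3: g() reads global amount = 67. result = 67

The answer is 67.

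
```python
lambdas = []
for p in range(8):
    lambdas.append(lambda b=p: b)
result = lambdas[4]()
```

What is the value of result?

Step 1: Default argument b=p captures p's value at each iteration.
Step 2: lambdas[4] captured b = 4 when p was 4.
Step 3: result = 4

The answer is 4.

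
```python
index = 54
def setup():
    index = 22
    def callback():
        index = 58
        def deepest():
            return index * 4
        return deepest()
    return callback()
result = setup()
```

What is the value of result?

Step 1: deepest() looks up index through LEGB: not local, finds index = 58 in enclosing callback().
Step 2: Returns 58 * 4 = 232.
Step 3: result = 232

The answer is 232.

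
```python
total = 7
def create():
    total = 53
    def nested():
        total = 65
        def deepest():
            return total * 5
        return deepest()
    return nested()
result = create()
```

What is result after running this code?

Step 1: deepest() looks up total through LEGB: not local, finds total = 65 in enclosing nested().
Step 2: Returns 65 * 5 = 325.
Step 3: result = 325

The answer is 325.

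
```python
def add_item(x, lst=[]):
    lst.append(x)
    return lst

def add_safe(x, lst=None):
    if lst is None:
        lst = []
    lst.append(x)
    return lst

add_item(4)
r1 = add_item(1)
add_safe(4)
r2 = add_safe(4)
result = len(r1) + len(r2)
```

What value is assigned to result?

Step 1: add_item shares mutable default: after 2 calls, lst = [4, 1], len = 2.
Step 2: add_safe creates fresh list each time: r2 = [4], len = 1.
Step 3: result = 2 + 1 = 3

The answer is 3.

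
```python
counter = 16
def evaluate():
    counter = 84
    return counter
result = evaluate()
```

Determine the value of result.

Step 1: Global counter = 16.
Step 2: evaluate() creates local counter = 84, shadowing the global.
Step 3: Returns local counter = 84. result = 84

The answer is 84.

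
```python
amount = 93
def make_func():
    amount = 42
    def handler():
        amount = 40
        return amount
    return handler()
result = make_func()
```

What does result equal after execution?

Step 1: Three scopes define amount: global (93), make_func (42), handler (40).
Step 2: handler() has its own local amount = 40, which shadows both enclosing and global.
Step 3: result = 40 (local wins in LEGB)

The answer is 40.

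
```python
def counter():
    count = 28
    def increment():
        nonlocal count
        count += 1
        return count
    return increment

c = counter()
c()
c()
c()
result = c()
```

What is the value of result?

Step 1: counter() creates closure with count = 28.
Step 2: Each c() call increments count via nonlocal. After 4 calls: 28 + 4 = 32.
Step 3: result = 32

The answer is 32.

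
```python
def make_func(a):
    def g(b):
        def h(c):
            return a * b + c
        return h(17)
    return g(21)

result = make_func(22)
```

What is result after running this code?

Step 1: a = 22, b = 21, c = 17.
Step 2: h() computes a * b + c = 22 * 21 + 17 = 479.
Step 3: result = 479

The answer is 479.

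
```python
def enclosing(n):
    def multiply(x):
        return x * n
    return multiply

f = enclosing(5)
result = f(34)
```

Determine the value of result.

Step 1: enclosing(5) returns multiply closure with n = 5.
Step 2: f(34) computes 34 * 5 = 170.
Step 3: result = 170

The answer is 170.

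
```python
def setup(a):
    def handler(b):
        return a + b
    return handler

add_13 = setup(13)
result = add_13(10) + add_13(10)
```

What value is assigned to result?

Step 1: add_13 captures a = 13.
Step 2: add_13(10) = 13 + 10 = 23, called twice.
Step 3: result = 23 + 23 = 46

The answer is 46.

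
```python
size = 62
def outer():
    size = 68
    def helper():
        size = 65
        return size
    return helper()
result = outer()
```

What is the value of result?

Step 1: Three scopes define size: global (62), outer (68), helper (65).
Step 2: helper() has its own local size = 65, which shadows both enclosing and global.
Step 3: result = 65 (local wins in LEGB)

The answer is 65.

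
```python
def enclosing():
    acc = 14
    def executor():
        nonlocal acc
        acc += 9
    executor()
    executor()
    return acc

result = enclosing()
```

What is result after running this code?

Step 1: acc starts at 14.
Step 2: executor() is called 2 times, each adding 9.
Step 3: acc = 14 + 9 * 2 = 32

The answer is 32.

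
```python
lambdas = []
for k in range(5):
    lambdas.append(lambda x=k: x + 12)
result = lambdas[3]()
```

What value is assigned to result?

Step 1: Default argument x=k captures k's value at definition time.
Step 2: lambdas[3] was defined when k = 3, so x defaults to 3.
Step 3: result = 3 + 12 = 15 (default arg fixes the late binding issue)

The answer is 15.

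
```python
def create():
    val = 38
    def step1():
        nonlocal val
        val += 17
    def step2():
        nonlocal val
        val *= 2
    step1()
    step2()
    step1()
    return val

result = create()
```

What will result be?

Step 1: val = 38.
Step 2: step1(): val = 38 + 17 = 55.
Step 3: step2(): val = 55 * 2 = 110.
Step 4: step1(): val = 110 + 17 = 127. result = 127

The answer is 127.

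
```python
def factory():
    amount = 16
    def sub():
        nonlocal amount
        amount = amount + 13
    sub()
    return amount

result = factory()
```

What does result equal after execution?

Step 1: factory() sets amount = 16.
Step 2: sub() uses nonlocal to modify amount in factory's scope: amount = 16 + 13 = 29.
Step 3: factory() returns the modified amount = 29

The answer is 29.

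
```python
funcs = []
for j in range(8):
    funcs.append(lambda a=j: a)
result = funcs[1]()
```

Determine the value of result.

Step 1: Default argument a=j captures j's value at each iteration.
Step 2: funcs[1] captured a = 1 when j was 1.
Step 3: result = 1

The answer is 1.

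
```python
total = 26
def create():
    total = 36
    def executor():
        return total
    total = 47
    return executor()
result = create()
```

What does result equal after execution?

Step 1: create() sets total = 36, then later total = 47.
Step 2: executor() is called after total is reassigned to 47. Closures capture variables by reference, not by value.
Step 3: result = 47

The answer is 47.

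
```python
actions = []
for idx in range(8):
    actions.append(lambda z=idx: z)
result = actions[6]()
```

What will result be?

Step 1: Default argument z=idx captures idx's value at each iteration.
Step 2: actions[6] captured z = 6 when idx was 6.
Step 3: result = 6

The answer is 6.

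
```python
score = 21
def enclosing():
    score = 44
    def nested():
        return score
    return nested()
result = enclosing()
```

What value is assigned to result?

Step 1: score = 21 globally, but enclosing() defines score = 44 locally.
Step 2: nested() looks up score. Not in local scope, so checks enclosing scope (enclosing) and finds score = 44.
Step 3: result = 44

The answer is 44.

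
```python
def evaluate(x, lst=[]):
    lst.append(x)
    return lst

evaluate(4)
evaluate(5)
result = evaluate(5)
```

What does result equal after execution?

Step 1: Mutable default argument gotcha! The list [] is created once.
Step 2: Each call appends to the SAME list: [4], [4, 5], [4, 5, 5].
Step 3: result = [4, 5, 5]

The answer is [4, 5, 5].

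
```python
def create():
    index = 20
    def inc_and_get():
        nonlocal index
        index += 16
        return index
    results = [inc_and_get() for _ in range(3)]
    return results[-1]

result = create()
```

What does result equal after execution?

Step 1: index = 20.
Step 2: Three calls to inc_and_get(), each adding 16.
Step 3: Last value = 20 + 16 * 3 = 68

The answer is 68.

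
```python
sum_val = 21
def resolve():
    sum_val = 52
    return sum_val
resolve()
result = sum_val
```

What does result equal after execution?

Step 1: Global sum_val = 21.
Step 2: resolve() creates local sum_val = 52 (shadow, not modification).
Step 3: After resolve() returns, global sum_val is unchanged. result = 21

The answer is 21.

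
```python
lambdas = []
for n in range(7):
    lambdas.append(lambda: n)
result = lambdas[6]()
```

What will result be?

Step 1: The loop creates 7 lambdas, all referencing the same variable n.
Step 2: After the loop, n = 6 (final value).
Step 3: lambdas[6]() looks up n at call time and finds 6. This is the late binding gotcha. result = 6

The answer is 6.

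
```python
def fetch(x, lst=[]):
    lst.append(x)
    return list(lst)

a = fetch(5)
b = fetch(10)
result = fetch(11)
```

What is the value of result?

Step 1: Default list is shared. list() creates copies for return values.
Step 2: Internal list grows: [5] -> [5, 10] -> [5, 10, 11].
Step 3: result = [5, 10, 11]

The answer is [5, 10, 11].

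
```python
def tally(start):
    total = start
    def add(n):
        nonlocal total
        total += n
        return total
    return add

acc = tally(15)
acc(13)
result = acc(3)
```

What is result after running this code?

Step 1: tally(15) creates closure with total = 15.
Step 2: First acc(13): total = 15 + 13 = 28.
Step 3: Second acc(3): total = 28 + 3 = 31. result = 31

The answer is 31.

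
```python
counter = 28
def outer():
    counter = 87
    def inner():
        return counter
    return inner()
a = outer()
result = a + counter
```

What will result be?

Step 1: outer() has local counter = 87. inner() reads from enclosing.
Step 2: outer() returns 87. Global counter = 28 unchanged.
Step 3: result = 87 + 28 = 115

The answer is 115.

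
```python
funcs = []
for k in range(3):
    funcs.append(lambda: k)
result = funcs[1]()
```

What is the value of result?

Step 1: The loop creates 3 lambdas, all referencing the same variable k.
Step 2: After the loop, k = 2 (final value).
Step 3: funcs[1]() looks up k at call time and finds 2. This is the late binding gotcha. result = 2

The answer is 2.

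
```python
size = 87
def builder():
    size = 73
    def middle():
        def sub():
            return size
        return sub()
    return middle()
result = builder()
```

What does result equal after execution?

Step 1: builder() defines size = 73. middle() and sub() have no local size.
Step 2: sub() checks local (none), enclosing middle() (none), enclosing builder() and finds size = 73.
Step 3: result = 73

The answer is 73.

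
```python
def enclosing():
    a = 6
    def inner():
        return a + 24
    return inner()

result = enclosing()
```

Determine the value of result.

Step 1: enclosing() defines a = 6.
Step 2: inner() reads a = 6 from enclosing scope, returns 6 + 24 = 30.
Step 3: result = 30

The answer is 30.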